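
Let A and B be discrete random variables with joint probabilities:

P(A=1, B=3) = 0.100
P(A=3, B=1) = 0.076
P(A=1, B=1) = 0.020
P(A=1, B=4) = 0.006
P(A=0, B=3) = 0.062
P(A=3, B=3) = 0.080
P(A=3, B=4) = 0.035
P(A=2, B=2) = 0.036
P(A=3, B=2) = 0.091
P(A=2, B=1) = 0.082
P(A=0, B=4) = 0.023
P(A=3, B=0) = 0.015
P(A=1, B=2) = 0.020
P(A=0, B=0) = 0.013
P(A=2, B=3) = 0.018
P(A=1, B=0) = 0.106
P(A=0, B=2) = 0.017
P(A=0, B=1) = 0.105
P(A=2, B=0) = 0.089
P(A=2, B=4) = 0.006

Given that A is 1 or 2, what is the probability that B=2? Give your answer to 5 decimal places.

0.11594

P(A=1) = 0.106 + 0.020 + 0.020 + 0.100 + 0.006 = 0.252.
P(A=2) = 0.089 + 0.082 + 0.036 + 0.018 + 0.006 = 0.231.
P(A ∈ {1, 2}) = 0.252 + 0.231 = 0.483; P(B=2, A ∈ {1, 2}) = 0.020 + 0.036 = 0.056.
P(B=2 | A ∈ {1, 2}) = 0.056/0.483 = 0.11594.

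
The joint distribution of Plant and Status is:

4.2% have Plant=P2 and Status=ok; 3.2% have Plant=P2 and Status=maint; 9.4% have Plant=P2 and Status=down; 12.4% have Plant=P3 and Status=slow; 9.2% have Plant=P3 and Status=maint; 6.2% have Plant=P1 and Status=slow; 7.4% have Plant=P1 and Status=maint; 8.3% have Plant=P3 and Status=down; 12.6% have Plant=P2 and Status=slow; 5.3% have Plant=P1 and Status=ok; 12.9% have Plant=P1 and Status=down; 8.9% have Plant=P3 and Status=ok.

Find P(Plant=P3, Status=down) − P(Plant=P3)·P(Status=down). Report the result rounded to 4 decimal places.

P(Plant=P3) = 0.089 + 0.124 + 0.083 + 0.092 = 0.388.
P(Status=down) = 0.129 + 0.094 + 0.083 = 0.306.
P(Plant=P3, Status=down) − P(Plant=P3)P(Status=down) = 0.083 − 0.388×0.306 = -0.0357.

-0.0357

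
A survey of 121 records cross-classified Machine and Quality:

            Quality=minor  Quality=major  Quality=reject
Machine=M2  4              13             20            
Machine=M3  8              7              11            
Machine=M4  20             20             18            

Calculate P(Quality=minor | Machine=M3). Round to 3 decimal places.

0.308

Total with Machine=M3: 8 + 7 + 11 = 26.
P(Quality=minor | Machine=M3) = 8/26 = 0.308.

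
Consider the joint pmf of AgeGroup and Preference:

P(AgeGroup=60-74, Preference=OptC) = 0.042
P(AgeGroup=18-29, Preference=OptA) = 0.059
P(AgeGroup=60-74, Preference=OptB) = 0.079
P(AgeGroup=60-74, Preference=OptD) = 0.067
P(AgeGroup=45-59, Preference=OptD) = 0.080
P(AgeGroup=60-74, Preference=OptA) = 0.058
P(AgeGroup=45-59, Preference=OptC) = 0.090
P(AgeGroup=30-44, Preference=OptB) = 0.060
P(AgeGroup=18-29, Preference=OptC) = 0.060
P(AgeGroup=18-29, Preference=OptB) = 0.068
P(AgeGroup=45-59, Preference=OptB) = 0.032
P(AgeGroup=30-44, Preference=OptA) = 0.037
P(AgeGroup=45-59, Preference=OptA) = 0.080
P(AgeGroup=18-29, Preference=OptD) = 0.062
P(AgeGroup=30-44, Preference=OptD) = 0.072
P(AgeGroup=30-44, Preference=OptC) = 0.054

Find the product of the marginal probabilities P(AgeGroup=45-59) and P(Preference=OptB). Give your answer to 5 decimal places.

P(AgeGroup=45-59) = 0.080 + 0.032 + 0.090 + 0.080 = 0.282.
P(Preference=OptB) = 0.068 + 0.060 + 0.032 + 0.079 = 0.239.
Product: 0.282 × 0.239 = 0.06740.

0.06740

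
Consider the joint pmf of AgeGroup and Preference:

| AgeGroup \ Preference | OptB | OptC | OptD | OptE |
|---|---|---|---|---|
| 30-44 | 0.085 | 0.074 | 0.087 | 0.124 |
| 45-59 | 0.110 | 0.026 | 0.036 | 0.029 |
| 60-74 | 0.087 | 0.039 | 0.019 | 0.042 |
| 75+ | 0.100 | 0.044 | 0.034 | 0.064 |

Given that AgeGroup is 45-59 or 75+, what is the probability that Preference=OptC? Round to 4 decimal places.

P(AgeGroup=45-59) = 0.110 + 0.026 + 0.036 + 0.029 = 0.201.
P(AgeGroup=75+) = 0.100 + 0.044 + 0.034 + 0.064 = 0.242.
P(AgeGroup ∈ {45-59, 75+}) = 0.201 + 0.242 = 0.443; P(Preference=OptC, AgeGroup ∈ {45-59, 75+}) = 0.026 + 0.044 = 0.070.
P(Preference=OptC | AgeGroup ∈ {45-59, 75+}) = 0.070/0.443 = 0.1580.

0.1580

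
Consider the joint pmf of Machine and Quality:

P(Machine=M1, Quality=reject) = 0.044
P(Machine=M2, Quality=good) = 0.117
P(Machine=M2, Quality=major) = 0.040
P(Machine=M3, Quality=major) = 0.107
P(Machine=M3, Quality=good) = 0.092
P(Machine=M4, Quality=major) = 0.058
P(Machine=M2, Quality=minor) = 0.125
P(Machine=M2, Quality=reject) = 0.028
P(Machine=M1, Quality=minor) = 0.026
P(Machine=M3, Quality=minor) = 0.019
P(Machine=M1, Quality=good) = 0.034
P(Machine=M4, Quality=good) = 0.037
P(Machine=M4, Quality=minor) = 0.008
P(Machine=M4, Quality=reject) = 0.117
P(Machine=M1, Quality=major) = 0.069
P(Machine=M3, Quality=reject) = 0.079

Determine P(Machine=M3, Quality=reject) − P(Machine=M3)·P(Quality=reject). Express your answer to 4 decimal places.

P(Machine=M3) = 0.092 + 0.019 + 0.107 + 0.079 = 0.297.
P(Quality=reject) = 0.044 + 0.028 + 0.079 + 0.117 = 0.268.
P(Machine=M3, Quality=reject) − P(Machine=M3)P(Quality=reject) = 0.079 − 0.297×0.268 = -0.0006.

-0.0006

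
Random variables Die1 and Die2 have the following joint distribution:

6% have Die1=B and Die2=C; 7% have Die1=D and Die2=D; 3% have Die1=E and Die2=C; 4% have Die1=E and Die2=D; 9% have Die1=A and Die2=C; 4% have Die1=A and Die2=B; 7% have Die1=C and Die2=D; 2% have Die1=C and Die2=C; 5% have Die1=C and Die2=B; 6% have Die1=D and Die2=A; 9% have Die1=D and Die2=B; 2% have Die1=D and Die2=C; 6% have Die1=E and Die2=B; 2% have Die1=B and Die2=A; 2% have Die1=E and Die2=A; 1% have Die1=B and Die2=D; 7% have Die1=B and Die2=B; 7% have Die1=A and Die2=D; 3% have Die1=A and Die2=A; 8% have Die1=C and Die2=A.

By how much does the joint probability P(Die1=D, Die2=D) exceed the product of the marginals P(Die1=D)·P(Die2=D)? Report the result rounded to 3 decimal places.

P(Die1=D) = 0.06 + 0.09 + 0.02 + 0.07 = 0.24.
P(Die2=D) = 0.07 + 0.01 + 0.07 + 0.07 + 0.04 = 0.26.
P(Die1=D, Die2=D) − P(Die1=D)P(Die2=D) = 0.07 − 0.24×0.26 = 0.008.

0.008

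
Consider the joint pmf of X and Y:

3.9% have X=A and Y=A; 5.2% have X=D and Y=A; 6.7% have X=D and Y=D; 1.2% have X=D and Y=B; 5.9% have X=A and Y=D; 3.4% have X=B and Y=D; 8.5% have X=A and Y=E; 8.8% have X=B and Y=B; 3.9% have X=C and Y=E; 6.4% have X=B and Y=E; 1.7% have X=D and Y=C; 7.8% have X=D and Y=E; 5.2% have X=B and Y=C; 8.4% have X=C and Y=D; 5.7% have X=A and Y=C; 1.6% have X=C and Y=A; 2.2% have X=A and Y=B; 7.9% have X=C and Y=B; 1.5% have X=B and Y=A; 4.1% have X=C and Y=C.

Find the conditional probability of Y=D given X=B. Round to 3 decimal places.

0.134

P(X=B) = 0.015 + 0.088 + 0.052 + 0.034 + 0.064 = 0.253.
P(Y=D | X=B) = 0.034/0.253 = 0.134.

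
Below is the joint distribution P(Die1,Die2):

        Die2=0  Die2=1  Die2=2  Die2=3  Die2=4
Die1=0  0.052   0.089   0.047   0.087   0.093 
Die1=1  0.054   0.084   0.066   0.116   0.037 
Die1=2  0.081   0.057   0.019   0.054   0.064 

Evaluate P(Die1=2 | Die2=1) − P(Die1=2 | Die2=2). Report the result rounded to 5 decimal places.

0.10389

P(Die2=1) = 0.089 + 0.084 + 0.057 = 0.230; P(Die1=2 | Die2=1) = 0.057/0.230 = 0.247826.
P(Die2=2) = 0.047 + 0.066 + 0.019 = 0.132; P(Die1=2 | Die2=2) = 0.019/0.132 = 0.143939.
Difference = 0.10389.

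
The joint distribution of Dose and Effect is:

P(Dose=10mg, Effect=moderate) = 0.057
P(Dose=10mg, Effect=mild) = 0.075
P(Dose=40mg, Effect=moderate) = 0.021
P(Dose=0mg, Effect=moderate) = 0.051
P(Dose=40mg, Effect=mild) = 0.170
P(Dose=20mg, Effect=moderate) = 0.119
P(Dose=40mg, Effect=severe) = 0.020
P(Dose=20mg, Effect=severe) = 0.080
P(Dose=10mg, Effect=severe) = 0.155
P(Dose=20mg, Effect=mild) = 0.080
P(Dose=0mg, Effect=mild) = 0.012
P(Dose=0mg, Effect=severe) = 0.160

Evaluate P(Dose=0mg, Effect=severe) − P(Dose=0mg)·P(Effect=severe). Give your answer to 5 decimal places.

0.06746

P(Dose=0mg) = 0.012 + 0.051 + 0.160 = 0.223.
P(Effect=severe) = 0.160 + 0.155 + 0.080 + 0.020 = 0.415.
P(Dose=0mg, Effect=severe) − P(Dose=0mg)P(Effect=severe) = 0.160 − 0.223×0.415 = 0.06746.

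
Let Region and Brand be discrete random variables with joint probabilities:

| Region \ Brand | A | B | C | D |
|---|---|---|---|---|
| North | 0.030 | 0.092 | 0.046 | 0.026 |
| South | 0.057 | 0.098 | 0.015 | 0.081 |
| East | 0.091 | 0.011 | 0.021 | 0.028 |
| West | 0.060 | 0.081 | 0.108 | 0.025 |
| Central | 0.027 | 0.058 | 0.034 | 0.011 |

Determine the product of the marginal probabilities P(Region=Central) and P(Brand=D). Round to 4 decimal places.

P(Region=Central) = 0.027 + 0.058 + 0.034 + 0.011 = 0.130.
P(Brand=D) = 0.026 + 0.081 + 0.028 + 0.025 + 0.011 = 0.171.
Product: 0.130 × 0.171 = 0.0222.

0.0222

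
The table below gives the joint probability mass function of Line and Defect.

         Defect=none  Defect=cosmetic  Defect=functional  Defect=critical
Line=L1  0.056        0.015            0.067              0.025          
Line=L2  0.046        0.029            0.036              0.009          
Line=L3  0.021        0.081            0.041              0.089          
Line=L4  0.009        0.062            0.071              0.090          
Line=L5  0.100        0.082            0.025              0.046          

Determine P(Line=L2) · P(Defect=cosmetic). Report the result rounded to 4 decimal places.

0.0323

P(Line=L2) = 0.046 + 0.029 + 0.036 + 0.009 = 0.120.
P(Defect=cosmetic) = 0.015 + 0.029 + 0.081 + 0.062 + 0.082 = 0.269.
Product: 0.120 × 0.269 = 0.0323.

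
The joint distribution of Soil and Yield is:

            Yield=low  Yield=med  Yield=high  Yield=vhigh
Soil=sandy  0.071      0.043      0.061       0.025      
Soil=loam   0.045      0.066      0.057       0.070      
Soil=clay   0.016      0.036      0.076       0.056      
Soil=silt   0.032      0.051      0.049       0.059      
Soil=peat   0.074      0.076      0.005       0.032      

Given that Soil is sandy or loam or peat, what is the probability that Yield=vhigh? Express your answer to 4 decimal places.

P(Soil=sandy) = 0.071 + 0.043 + 0.061 + 0.025 = 0.200.
P(Soil=loam) = 0.045 + 0.066 + 0.057 + 0.070 = 0.238.
P(Soil=peat) = 0.074 + 0.076 + 0.005 + 0.032 = 0.187.
P(Soil ∈ {sandy, loam, peat}) = 0.200 + 0.238 + 0.187 = 0.625; P(Yield=vhigh, Soil ∈ {sandy, loam, peat}) = 0.025 + 0.070 + 0.032 = 0.127.
P(Yield=vhigh | Soil ∈ {sandy, loam, peat}) = 0.127/0.625 = 0.2032.

0.2032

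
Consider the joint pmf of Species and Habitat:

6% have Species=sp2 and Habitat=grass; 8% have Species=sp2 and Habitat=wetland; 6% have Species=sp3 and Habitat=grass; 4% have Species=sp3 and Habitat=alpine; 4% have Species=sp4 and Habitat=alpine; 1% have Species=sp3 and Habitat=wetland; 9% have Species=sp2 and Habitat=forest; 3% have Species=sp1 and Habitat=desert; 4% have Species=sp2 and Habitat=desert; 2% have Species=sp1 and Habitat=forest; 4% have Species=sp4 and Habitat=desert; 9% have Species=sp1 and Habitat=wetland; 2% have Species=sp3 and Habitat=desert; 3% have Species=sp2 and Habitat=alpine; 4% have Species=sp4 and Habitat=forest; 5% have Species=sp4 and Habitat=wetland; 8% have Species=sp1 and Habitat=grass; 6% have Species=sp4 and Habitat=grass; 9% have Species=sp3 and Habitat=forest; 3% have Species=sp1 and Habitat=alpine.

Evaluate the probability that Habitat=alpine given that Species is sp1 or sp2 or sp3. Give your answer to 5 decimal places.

P(Species=sp1) = 0.02 + 0.08 + 0.09 + 0.03 + 0.03 = 0.25.
P(Species=sp2) = 0.09 + 0.06 + 0.08 + 0.04 + 0.03 = 0.30.
P(Species=sp3) = 0.09 + 0.06 + 0.01 + 0.02 + 0.04 = 0.22.
P(Species ∈ {sp1, sp2, sp3}) = 0.25 + 0.30 + 0.22 = 0.77; P(Habitat=alpine, Species ∈ {sp1, sp2, sp3}) = 0.03 + 0.03 + 0.04 = 0.10.
P(Habitat=alpine | Species ∈ {sp1, sp2, sp3}) = 0.10/0.77 = 0.12987.

0.12987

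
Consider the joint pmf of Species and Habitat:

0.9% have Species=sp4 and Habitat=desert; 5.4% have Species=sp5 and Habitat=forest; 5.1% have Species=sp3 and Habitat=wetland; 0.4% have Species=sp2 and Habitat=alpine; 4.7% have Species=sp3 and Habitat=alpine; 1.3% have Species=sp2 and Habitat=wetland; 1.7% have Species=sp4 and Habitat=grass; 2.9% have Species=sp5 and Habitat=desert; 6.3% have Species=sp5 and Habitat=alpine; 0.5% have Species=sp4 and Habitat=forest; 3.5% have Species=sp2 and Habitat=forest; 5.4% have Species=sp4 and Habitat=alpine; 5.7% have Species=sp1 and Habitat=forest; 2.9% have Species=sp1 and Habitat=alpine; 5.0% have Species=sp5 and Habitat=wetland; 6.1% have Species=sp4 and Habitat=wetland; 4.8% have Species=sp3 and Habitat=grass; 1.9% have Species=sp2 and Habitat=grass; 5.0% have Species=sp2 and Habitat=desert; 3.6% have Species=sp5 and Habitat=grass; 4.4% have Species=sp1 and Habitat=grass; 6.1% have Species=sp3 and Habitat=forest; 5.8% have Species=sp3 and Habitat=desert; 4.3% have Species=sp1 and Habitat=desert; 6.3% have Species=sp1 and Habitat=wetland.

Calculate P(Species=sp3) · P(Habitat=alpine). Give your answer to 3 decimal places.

0.052

P(Species=sp3) = 0.061 + 0.048 + 0.051 + 0.058 + 0.047 = 0.265.
P(Habitat=alpine) = 0.029 + 0.004 + 0.047 + 0.054 + 0.063 = 0.197.
Product: 0.265 × 0.197 = 0.052.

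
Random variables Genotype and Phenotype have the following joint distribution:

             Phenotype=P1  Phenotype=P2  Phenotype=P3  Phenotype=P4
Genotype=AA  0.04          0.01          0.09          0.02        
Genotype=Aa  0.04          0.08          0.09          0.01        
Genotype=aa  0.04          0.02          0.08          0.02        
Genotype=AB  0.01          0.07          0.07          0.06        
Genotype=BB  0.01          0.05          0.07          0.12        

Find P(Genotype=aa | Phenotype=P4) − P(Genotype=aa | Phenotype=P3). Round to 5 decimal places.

-0.11304

P(Phenotype=P4) = 0.02 + 0.01 + 0.02 + 0.06 + 0.12 = 0.23; P(Genotype=aa | Phenotype=P4) = 0.02/0.23 = 0.086957.
P(Phenotype=P3) = 0.09 + 0.09 + 0.08 + 0.07 + 0.07 = 0.40; P(Genotype=aa | Phenotype=P3) = 0.08/0.40 = 0.200000.
Difference = -0.11304.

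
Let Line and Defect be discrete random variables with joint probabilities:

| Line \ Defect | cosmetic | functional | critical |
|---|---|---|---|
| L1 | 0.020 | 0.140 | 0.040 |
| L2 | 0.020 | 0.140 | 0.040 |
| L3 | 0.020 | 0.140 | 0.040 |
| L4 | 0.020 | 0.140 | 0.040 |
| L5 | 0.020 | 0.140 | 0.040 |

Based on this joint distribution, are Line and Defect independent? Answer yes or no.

yes

Every cell satisfies P(Line,Defect) = P(Line)·P(Defect). For instance P(Line=L3) = 0.200, P(Defect=critical) = 0.200, and 0.200×0.200 = 0.040 matches the joint entry. So Line and Defect are independent.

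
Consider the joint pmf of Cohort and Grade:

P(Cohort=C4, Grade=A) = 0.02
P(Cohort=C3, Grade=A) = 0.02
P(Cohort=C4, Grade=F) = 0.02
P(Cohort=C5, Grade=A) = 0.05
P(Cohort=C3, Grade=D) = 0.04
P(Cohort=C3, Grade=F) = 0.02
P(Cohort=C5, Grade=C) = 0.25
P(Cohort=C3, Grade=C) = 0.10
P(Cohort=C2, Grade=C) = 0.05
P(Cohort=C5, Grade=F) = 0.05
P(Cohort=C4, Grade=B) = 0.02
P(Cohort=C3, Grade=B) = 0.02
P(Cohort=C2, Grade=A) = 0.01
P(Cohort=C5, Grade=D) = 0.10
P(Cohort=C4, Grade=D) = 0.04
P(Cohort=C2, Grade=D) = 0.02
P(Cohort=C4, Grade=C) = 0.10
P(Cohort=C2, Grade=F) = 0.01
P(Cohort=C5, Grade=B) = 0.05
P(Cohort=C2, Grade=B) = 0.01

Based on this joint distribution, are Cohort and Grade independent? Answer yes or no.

Every cell satisfies P(Cohort,Grade) = P(Cohort)·P(Grade). For instance P(Cohort=C5) = 0.50, P(Grade=A) = 0.10, and 0.50×0.10 = 0.05 matches the joint entry. So Cohort and Grade are independent.

yes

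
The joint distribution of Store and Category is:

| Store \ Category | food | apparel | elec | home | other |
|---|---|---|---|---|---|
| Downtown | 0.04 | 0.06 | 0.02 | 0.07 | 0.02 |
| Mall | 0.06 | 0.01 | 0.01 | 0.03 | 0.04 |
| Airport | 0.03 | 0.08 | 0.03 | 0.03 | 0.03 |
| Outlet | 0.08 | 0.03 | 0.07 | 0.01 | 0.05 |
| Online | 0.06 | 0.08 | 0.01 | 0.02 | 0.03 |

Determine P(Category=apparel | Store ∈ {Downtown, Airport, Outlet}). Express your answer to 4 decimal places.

P(Store=Downtown) = 0.04 + 0.06 + 0.02 + 0.07 + 0.02 = 0.21.
P(Store=Airport) = 0.03 + 0.08 + 0.03 + 0.03 + 0.03 = 0.20.
P(Store=Outlet) = 0.08 + 0.03 + 0.07 + 0.01 + 0.05 = 0.24.
P(Store ∈ {Downtown, Airport, Outlet}) = 0.21 + 0.20 + 0.24 = 0.65; P(Category=apparel, Store ∈ {Downtown, Airport, Outlet}) = 0.06 + 0.08 + 0.03 = 0.17.
P(Category=apparel | Store ∈ {Downtown, Airport, Outlet}) = 0.17/0.65 = 0.2615.

0.2615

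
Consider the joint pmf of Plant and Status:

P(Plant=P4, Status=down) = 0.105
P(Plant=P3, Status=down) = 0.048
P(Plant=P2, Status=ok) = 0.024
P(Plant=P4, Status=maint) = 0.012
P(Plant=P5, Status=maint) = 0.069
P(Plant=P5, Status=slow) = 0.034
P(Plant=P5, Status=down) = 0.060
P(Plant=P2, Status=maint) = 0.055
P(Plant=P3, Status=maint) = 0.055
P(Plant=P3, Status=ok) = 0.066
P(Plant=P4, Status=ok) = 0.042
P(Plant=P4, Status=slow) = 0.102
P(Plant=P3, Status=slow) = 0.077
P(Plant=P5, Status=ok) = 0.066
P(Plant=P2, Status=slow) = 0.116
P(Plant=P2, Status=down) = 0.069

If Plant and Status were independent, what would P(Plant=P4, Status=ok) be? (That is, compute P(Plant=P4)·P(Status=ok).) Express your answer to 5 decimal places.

0.05168

P(Plant=P4) = 0.042 + 0.102 + 0.105 + 0.012 = 0.261.
P(Status=ok) = 0.024 + 0.066 + 0.042 + 0.066 = 0.198.
Product: 0.261 × 0.198 = 0.05168.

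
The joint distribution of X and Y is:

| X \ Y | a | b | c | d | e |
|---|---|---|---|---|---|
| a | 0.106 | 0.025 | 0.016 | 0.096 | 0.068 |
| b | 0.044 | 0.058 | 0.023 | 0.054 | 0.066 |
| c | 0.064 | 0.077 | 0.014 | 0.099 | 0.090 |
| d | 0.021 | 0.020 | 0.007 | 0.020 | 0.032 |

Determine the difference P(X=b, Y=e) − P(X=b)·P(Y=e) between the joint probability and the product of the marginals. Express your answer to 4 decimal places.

0.0033

P(X=b) = 0.044 + 0.058 + 0.023 + 0.054 + 0.066 = 0.245.
P(Y=e) = 0.068 + 0.066 + 0.090 + 0.032 = 0.256.
P(X=b, Y=e) − P(X=b)P(Y=e) = 0.066 − 0.245×0.256 = 0.0033.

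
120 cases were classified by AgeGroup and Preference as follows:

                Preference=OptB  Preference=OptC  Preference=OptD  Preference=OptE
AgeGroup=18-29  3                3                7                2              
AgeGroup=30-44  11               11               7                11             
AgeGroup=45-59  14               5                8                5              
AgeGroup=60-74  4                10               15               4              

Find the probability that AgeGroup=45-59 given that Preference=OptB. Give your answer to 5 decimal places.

0.43750

Total with Preference=OptB: 3 + 11 + 14 + 4 = 32.
P(AgeGroup=45-59 | Preference=OptB) = 14/32 = 0.43750.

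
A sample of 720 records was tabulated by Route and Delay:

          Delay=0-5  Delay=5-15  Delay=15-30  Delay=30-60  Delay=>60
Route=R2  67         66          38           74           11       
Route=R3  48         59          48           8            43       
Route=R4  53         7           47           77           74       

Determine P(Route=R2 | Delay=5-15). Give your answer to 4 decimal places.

Total with Delay=5-15: 66 + 59 + 7 = 132.
P(Route=R2 | Delay=5-15) = 66/132 = 0.5000.

0.5000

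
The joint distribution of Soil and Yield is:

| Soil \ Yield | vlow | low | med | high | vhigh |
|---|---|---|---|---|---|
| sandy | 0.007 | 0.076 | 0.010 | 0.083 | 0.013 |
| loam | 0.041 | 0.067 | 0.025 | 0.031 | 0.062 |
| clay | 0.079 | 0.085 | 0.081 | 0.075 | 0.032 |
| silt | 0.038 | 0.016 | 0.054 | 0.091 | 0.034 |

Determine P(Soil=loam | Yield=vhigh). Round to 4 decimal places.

0.4397

P(Yield=vhigh) = 0.013 + 0.062 + 0.032 + 0.034 = 0.141.
P(Soil=loam | Yield=vhigh) = 0.062/0.141 = 0.4397.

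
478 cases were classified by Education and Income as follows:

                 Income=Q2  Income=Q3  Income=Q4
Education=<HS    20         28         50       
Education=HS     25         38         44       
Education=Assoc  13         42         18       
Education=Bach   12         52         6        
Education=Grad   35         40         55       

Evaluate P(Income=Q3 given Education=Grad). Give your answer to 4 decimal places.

Total with Education=Grad: 35 + 40 + 55 = 130.
P(Income=Q3 | Education=Grad) = 40/130 = 0.3077.

0.3077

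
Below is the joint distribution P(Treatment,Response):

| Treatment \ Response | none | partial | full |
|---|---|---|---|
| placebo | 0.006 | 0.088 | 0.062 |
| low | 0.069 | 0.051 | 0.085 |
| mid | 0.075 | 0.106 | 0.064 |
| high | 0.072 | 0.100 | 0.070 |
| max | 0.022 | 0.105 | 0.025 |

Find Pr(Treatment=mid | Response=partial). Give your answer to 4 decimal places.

0.2356

P(Response=partial) = 0.088 + 0.051 + 0.106 + 0.100 + 0.105 = 0.450.
P(Treatment=mid | Response=partial) = 0.106/0.450 = 0.2356.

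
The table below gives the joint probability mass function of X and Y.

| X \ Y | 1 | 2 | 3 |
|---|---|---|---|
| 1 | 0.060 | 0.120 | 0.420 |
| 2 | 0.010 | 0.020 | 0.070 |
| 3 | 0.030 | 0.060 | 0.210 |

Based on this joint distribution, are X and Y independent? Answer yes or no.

Every cell satisfies P(X,Y) = P(X)·P(Y). For instance P(X=2) = 0.100, P(Y=3) = 0.700, and 0.100×0.700 = 0.070 matches the joint entry. So X and Y are independent.

yes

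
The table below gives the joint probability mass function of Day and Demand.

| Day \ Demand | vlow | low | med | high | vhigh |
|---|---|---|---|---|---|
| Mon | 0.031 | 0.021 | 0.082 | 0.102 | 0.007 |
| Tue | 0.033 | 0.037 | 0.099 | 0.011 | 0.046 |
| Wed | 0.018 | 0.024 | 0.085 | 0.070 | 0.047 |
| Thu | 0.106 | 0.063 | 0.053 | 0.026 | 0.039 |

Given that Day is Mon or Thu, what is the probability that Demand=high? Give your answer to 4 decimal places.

0.2415

P(Day=Mon) = 0.031 + 0.021 + 0.082 + 0.102 + 0.007 = 0.243.
P(Day=Thu) = 0.106 + 0.063 + 0.053 + 0.026 + 0.039 = 0.287.
P(Day ∈ {Mon, Thu}) = 0.243 + 0.287 = 0.530; P(Demand=high, Day ∈ {Mon, Thu}) = 0.102 + 0.026 = 0.128.
P(Demand=high | Day ∈ {Mon, Thu}) = 0.128/0.530 = 0.2415.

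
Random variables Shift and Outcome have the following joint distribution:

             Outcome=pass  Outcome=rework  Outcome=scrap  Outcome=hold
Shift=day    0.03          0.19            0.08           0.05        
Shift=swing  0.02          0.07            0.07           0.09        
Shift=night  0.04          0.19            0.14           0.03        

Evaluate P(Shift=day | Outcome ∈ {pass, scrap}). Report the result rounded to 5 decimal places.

0.28947

P(Outcome=pass) = 0.03 + 0.02 + 0.04 = 0.09.
P(Outcome=scrap) = 0.08 + 0.07 + 0.14 = 0.29.
P(Outcome ∈ {pass, scrap}) = 0.09 + 0.29 = 0.38; P(Shift=day, Outcome ∈ {pass, scrap}) = 0.03 + 0.08 = 0.11.
P(Shift=day | Outcome ∈ {pass, scrap}) = 0.11/0.38 = 0.28947.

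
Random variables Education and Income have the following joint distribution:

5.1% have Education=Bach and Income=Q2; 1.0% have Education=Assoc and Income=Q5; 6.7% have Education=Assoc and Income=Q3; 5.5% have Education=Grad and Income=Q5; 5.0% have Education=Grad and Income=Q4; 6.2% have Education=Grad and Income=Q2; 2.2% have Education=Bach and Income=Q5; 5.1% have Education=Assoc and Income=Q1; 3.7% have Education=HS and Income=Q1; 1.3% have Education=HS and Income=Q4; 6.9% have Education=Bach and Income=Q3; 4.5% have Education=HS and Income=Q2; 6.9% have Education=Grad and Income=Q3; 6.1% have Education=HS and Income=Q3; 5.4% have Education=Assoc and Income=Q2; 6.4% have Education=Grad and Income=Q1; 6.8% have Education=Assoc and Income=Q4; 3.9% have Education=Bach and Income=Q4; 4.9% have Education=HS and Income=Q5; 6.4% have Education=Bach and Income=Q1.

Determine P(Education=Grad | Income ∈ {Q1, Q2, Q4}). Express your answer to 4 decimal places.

P(Income=Q1) = 0.037 + 0.051 + 0.064 + 0.064 = 0.216.
P(Income=Q2) = 0.045 + 0.054 + 0.051 + 0.062 = 0.212.
P(Income=Q4) = 0.013 + 0.068 + 0.039 + 0.050 = 0.170.
P(Income ∈ {Q1, Q2, Q4}) = 0.216 + 0.212 + 0.170 = 0.598; P(Education=Grad, Income ∈ {Q1, Q2, Q4}) = 0.064 + 0.062 + 0.050 = 0.176.
P(Education=Grad | Income ∈ {Q1, Q2, Q4}) = 0.176/0.598 = 0.2943.

0.2943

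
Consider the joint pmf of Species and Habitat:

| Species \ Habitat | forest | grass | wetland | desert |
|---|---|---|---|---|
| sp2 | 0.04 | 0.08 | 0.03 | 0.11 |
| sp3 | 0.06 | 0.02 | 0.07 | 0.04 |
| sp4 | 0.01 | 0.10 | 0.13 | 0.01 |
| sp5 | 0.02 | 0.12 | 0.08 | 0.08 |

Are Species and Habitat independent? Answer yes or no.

P(Species=sp4) = 0.25 and P(Habitat=wetland) = 0.31, so their product is 0.0775, but P(Species=sp4, Habitat=wetland) = 0.13. Since these differ, Species and Habitat are not independent.

no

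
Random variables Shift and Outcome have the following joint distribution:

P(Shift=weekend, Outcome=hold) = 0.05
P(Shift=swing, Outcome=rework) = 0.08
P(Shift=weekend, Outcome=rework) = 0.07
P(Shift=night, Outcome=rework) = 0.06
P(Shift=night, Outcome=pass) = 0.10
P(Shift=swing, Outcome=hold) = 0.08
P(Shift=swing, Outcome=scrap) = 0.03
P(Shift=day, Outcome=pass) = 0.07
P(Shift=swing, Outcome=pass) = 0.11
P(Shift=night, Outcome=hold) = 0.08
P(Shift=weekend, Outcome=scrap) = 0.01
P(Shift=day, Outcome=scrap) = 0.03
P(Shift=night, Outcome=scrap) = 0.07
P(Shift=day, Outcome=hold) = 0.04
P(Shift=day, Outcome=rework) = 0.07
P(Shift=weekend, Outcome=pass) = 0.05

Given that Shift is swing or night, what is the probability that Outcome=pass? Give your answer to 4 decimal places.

P(Shift=swing) = 0.11 + 0.08 + 0.03 + 0.08 = 0.30.
P(Shift=night) = 0.10 + 0.06 + 0.07 + 0.08 = 0.31.
P(Shift ∈ {swing, night}) = 0.30 + 0.31 = 0.61; P(Outcome=pass, Shift ∈ {swing, night}) = 0.11 + 0.10 = 0.21.
P(Outcome=pass | Shift ∈ {swing, night}) = 0.21/0.61 = 0.3443.

0.3443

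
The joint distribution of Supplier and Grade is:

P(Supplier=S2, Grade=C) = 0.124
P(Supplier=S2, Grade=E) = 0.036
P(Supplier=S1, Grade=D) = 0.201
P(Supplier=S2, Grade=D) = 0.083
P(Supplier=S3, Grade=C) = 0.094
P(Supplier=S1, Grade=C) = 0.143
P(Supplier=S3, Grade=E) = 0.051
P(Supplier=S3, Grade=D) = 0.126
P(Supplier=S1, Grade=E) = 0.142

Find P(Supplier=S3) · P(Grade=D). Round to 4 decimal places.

0.1111

P(Supplier=S3) = 0.094 + 0.126 + 0.051 = 0.271.
P(Grade=D) = 0.201 + 0.083 + 0.126 = 0.410.
Product: 0.271 × 0.410 = 0.1111.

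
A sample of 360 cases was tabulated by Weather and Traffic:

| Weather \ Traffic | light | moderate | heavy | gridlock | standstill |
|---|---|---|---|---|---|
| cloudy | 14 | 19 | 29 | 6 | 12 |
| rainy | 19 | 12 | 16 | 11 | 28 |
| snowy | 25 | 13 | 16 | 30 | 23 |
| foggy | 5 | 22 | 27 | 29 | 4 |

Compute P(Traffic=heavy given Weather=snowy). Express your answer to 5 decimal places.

0.14953

Total with Weather=snowy: 25 + 13 + 16 + 30 + 23 = 107.
P(Traffic=heavy | Weather=snowy) = 16/107 = 0.14953.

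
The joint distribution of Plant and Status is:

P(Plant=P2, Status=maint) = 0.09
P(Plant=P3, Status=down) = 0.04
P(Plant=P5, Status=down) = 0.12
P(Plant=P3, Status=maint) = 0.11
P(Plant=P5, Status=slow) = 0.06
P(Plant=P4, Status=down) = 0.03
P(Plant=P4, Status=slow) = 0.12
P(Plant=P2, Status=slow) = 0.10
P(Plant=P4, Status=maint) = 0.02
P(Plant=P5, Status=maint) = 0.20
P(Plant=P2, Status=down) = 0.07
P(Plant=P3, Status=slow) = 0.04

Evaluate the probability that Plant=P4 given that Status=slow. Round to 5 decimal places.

0.37500

P(Status=slow) = 0.10 + 0.04 + 0.12 + 0.06 = 0.32.
P(Plant=P4 | Status=slow) = 0.12/0.32 = 0.37500.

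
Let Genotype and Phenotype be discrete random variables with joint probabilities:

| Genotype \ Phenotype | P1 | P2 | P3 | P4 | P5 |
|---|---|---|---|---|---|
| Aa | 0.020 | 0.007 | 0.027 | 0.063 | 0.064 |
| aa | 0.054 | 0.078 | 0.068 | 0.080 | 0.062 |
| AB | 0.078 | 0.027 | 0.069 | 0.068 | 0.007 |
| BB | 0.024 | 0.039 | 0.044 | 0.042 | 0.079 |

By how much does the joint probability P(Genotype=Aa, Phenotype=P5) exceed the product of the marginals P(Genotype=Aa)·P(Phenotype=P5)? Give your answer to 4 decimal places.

P(Genotype=Aa) = 0.020 + 0.007 + 0.027 + 0.063 + 0.064 = 0.181.
P(Phenotype=P5) = 0.064 + 0.062 + 0.007 + 0.079 = 0.212.
P(Genotype=Aa, Phenotype=P5) − P(Genotype=Aa)P(Phenotype=P5) = 0.064 − 0.181×0.212 = 0.0256.

0.0256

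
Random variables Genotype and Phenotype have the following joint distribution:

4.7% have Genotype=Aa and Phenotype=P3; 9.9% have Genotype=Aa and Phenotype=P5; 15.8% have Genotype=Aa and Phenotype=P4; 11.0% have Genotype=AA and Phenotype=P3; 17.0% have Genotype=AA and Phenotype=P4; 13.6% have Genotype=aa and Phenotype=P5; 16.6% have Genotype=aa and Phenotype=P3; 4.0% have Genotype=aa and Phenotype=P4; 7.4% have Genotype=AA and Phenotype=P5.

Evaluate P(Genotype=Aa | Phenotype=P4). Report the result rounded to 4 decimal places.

0.4293

P(Phenotype=P4) = 0.170 + 0.158 + 0.040 = 0.368.
P(Genotype=Aa | Phenotype=P4) = 0.158/0.368 = 0.4293.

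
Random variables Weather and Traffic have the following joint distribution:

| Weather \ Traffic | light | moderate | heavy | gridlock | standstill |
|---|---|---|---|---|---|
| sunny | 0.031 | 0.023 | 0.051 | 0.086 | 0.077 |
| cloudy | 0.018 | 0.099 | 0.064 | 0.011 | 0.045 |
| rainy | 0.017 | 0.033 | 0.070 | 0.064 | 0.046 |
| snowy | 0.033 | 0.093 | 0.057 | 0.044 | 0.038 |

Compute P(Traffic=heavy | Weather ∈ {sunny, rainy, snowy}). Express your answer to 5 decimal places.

0.23329

P(Weather=sunny) = 0.031 + 0.023 + 0.051 + 0.086 + 0.077 = 0.268.
P(Weather=rainy) = 0.017 + 0.033 + 0.070 + 0.064 + 0.046 = 0.230.
P(Weather=snowy) = 0.033 + 0.093 + 0.057 + 0.044 + 0.038 = 0.265.
P(Weather ∈ {sunny, rainy, snowy}) = 0.268 + 0.230 + 0.265 = 0.763; P(Traffic=heavy, Weather ∈ {sunny, rainy, snowy}) = 0.051 + 0.070 + 0.057 = 0.178.
P(Traffic=heavy | Weather ∈ {sunny, rainy, snowy}) = 0.178/0.763 = 0.23329.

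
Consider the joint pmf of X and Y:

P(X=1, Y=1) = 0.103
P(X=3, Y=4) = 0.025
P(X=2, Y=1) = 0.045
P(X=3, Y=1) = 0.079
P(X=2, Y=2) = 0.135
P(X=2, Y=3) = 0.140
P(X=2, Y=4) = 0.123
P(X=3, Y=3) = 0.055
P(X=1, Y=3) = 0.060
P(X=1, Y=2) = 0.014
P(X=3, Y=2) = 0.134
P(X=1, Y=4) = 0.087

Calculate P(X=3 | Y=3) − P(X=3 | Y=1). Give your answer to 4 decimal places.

P(Y=3) = 0.060 + 0.140 + 0.055 = 0.255; P(X=3 | Y=3) = 0.055/0.255 = 0.21569.
P(Y=1) = 0.103 + 0.045 + 0.079 = 0.227; P(X=3 | Y=1) = 0.079/0.227 = 0.34802.
Difference = -0.1323.

-0.1323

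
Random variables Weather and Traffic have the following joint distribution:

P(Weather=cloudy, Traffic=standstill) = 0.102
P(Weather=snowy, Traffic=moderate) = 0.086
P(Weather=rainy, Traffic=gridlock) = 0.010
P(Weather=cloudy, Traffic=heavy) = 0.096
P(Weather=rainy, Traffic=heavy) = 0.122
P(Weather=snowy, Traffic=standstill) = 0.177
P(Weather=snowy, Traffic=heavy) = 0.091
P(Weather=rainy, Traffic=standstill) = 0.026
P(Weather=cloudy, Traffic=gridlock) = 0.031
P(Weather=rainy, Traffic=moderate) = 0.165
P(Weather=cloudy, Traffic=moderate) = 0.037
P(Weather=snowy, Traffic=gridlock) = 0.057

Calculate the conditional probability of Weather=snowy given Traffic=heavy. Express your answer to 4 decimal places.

P(Traffic=heavy) = 0.096 + 0.122 + 0.091 = 0.309.
P(Weather=snowy | Traffic=heavy) = 0.091/0.309 = 0.2945.

0.2945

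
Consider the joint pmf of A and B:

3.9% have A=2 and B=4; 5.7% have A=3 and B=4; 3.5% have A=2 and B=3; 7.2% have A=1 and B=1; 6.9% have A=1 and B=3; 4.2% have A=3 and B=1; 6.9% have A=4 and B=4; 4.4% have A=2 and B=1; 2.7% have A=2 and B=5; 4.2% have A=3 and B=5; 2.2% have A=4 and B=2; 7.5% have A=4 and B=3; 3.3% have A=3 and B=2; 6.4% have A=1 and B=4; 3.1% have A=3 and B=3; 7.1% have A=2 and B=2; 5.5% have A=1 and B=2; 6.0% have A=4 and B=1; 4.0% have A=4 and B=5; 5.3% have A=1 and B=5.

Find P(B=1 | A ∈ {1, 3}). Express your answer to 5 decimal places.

0.22008

P(A=1) = 0.072 + 0.055 + 0.069 + 0.064 + 0.053 = 0.313.
P(A=3) = 0.042 + 0.033 + 0.031 + 0.057 + 0.042 = 0.205.
P(A ∈ {1, 3}) = 0.313 + 0.205 = 0.518; P(B=1, A ∈ {1, 3}) = 0.072 + 0.042 = 0.114.
P(B=1 | A ∈ {1, 3}) = 0.114/0.518 = 0.22008.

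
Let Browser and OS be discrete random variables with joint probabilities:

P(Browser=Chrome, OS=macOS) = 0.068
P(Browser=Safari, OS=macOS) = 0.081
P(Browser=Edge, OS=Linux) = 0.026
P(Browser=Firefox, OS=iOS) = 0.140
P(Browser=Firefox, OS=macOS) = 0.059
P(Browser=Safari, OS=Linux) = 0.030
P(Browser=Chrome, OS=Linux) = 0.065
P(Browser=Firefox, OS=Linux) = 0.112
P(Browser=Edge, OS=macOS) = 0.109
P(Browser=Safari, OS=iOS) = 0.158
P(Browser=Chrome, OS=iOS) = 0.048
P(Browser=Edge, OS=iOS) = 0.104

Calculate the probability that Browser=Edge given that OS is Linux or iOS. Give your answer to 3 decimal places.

P(OS=Linux) = 0.065 + 0.112 + 0.030 + 0.026 = 0.233.
P(OS=iOS) = 0.048 + 0.140 + 0.158 + 0.104 = 0.450.
P(OS ∈ {Linux, iOS}) = 0.233 + 0.450 = 0.683; P(Browser=Edge, OS ∈ {Linux, iOS}) = 0.026 + 0.104 = 0.130.
P(Browser=Edge | OS ∈ {Linux, iOS}) = 0.130/0.683 = 0.190.

0.190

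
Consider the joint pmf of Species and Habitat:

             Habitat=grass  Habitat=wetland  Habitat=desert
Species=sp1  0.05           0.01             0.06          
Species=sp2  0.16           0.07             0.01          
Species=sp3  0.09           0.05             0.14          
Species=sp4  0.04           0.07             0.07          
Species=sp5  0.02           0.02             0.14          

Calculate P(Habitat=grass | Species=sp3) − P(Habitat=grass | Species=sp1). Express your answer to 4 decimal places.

-0.0952

P(Species=sp3) = 0.09 + 0.05 + 0.14 = 0.28; P(Habitat=grass | Species=sp3) = 0.09/0.28 = 0.32143.
P(Species=sp1) = 0.05 + 0.01 + 0.06 = 0.12; P(Habitat=grass | Species=sp1) = 0.05/0.12 = 0.41667.
Difference = -0.0952.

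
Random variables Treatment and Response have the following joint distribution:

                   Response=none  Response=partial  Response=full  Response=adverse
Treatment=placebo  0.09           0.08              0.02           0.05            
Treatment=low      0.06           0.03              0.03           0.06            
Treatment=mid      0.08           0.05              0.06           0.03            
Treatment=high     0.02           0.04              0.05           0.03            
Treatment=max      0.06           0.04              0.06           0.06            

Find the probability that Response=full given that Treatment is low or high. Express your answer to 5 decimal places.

0.25000

P(Treatment=low) = 0.06 + 0.03 + 0.03 + 0.06 = 0.18.
P(Treatment=high) = 0.02 + 0.04 + 0.05 + 0.03 = 0.14.
P(Treatment ∈ {low, high}) = 0.18 + 0.14 = 0.32; P(Response=full, Treatment ∈ {low, high}) = 0.03 + 0.05 = 0.08.
P(Response=full | Treatment ∈ {low, high}) = 0.08/0.32 = 0.25000.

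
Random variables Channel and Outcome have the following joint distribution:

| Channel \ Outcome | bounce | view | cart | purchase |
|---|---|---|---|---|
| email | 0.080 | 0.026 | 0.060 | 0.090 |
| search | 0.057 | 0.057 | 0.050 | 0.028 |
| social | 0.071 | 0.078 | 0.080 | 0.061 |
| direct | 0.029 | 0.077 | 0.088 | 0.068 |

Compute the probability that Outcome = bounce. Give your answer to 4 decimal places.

P(Outcome=bounce) = 0.080 + 0.057 + 0.071 + 0.029 = 0.237.

0.2370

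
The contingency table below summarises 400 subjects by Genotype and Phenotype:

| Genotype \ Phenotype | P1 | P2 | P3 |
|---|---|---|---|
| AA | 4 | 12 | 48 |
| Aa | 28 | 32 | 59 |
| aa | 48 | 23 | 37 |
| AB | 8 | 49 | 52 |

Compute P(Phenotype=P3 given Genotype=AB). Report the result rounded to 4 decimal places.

0.4771

Total with Genotype=AB: 8 + 49 + 52 = 109.
P(Phenotype=P3 | Genotype=AB) = 52/109 = 0.4771.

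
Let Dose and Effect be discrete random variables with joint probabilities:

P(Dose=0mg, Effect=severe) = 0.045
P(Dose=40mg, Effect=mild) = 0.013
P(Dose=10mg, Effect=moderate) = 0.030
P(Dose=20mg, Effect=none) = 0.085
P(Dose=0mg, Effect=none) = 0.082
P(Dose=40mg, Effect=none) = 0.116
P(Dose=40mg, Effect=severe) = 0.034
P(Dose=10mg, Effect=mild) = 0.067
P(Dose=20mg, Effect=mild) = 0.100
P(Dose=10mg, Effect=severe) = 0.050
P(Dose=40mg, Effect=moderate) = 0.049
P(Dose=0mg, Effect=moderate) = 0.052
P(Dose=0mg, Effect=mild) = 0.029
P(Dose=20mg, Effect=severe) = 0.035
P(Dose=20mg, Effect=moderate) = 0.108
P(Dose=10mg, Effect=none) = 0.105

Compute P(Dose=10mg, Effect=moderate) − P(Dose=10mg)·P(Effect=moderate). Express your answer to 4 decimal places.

-0.0302

P(Dose=10mg) = 0.105 + 0.067 + 0.030 + 0.050 = 0.252.
P(Effect=moderate) = 0.052 + 0.030 + 0.108 + 0.049 = 0.239.
P(Dose=10mg, Effect=moderate) − P(Dose=10mg)P(Effect=moderate) = 0.030 − 0.252×0.239 = -0.0302.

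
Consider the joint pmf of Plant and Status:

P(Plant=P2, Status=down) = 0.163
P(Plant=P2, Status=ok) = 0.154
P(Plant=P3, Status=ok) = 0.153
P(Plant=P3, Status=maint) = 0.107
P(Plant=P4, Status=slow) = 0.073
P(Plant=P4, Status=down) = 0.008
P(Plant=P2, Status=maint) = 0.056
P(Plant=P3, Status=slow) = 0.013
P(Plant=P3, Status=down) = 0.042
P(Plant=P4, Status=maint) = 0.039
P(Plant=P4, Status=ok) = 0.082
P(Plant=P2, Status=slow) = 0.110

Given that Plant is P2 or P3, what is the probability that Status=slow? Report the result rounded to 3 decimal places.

0.154

P(Plant=P2) = 0.154 + 0.110 + 0.163 + 0.056 = 0.483.
P(Plant=P3) = 0.153 + 0.013 + 0.042 + 0.107 = 0.315.
P(Plant ∈ {P2, P3}) = 0.483 + 0.315 = 0.798; P(Status=slow, Plant ∈ {P2, P3}) = 0.110 + 0.013 = 0.123.
P(Status=slow | Plant ∈ {P2, P3}) = 0.123/0.798 = 0.154.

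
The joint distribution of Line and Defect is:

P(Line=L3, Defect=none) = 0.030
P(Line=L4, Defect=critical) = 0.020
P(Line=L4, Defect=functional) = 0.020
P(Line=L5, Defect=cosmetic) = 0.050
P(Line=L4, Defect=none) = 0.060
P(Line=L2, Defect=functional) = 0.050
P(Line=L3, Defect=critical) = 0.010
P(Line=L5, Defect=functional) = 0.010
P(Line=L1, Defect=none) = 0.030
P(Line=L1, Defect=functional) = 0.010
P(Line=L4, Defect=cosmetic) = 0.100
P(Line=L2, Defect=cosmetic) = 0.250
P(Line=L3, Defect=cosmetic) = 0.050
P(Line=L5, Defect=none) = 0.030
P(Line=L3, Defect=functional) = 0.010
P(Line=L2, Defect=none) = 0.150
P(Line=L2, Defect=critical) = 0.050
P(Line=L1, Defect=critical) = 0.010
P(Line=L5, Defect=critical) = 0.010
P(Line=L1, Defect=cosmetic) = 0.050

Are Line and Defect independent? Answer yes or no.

yes

Every cell satisfies P(Line,Defect) = P(Line)·P(Defect). For instance P(Line=L3) = 0.100, P(Defect=critical) = 0.100, and 0.100×0.100 = 0.010 matches the joint entry. So Line and Defect are independent.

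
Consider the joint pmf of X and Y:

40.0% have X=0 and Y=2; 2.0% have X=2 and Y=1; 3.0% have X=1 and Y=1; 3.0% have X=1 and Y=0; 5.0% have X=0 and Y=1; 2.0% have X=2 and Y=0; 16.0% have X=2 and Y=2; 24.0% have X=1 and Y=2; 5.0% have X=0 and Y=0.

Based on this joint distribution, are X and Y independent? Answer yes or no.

Every cell satisfies P(X,Y) = P(X)·P(Y). For instance P(X=1) = 0.300, P(Y=2) = 0.800, and 0.300×0.800 = 0.240 matches the joint entry. So X and Y are independent.

yes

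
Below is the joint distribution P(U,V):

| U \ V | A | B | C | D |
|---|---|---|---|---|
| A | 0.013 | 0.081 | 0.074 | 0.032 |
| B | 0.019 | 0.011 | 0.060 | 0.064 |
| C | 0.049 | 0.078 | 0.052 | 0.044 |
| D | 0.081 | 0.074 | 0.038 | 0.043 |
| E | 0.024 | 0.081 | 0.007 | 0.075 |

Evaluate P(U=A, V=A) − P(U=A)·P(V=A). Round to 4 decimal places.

-0.0242

P(U=A) = 0.013 + 0.081 + 0.074 + 0.032 = 0.200.
P(V=A) = 0.013 + 0.019 + 0.049 + 0.081 + 0.024 = 0.186.
P(U=A, V=A) − P(U=A)P(V=A) = 0.013 − 0.200×0.186 = -0.0242.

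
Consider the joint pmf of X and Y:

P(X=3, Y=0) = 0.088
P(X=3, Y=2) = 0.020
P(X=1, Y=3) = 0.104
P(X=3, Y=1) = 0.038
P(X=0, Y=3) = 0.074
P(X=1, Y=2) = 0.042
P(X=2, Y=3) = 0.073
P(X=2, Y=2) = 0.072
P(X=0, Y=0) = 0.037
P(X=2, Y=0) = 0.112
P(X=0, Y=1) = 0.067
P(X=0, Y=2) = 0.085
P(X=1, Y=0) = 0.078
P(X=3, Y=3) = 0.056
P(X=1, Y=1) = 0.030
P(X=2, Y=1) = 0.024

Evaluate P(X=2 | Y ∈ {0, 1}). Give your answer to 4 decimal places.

0.2869

P(Y=0) = 0.037 + 0.078 + 0.112 + 0.088 = 0.315.
P(Y=1) = 0.067 + 0.030 + 0.024 + 0.038 = 0.159.
P(Y ∈ {0, 1}) = 0.315 + 0.159 = 0.474; P(X=2, Y ∈ {0, 1}) = 0.112 + 0.024 = 0.136.
P(X=2 | Y ∈ {0, 1}) = 0.136/0.474 = 0.2869.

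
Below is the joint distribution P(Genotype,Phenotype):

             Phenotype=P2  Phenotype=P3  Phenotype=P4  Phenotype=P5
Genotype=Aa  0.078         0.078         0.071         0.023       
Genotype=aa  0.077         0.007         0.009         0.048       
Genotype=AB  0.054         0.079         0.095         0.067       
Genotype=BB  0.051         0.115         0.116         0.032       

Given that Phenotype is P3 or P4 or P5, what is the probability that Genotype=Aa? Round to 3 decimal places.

P(Phenotype=P3) = 0.078 + 0.007 + 0.079 + 0.115 = 0.279.
P(Phenotype=P4) = 0.071 + 0.009 + 0.095 + 0.116 = 0.291.
P(Phenotype=P5) = 0.023 + 0.048 + 0.067 + 0.032 = 0.170.
P(Phenotype ∈ {P3, P4, P5}) = 0.279 + 0.291 + 0.170 = 0.740; P(Genotype=Aa, Phenotype ∈ {P3, P4, P5}) = 0.078 + 0.071 + 0.023 = 0.172.
P(Genotype=Aa | Phenotype ∈ {P3, P4, P5}) = 0.172/0.740 = 0.232.

0.232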